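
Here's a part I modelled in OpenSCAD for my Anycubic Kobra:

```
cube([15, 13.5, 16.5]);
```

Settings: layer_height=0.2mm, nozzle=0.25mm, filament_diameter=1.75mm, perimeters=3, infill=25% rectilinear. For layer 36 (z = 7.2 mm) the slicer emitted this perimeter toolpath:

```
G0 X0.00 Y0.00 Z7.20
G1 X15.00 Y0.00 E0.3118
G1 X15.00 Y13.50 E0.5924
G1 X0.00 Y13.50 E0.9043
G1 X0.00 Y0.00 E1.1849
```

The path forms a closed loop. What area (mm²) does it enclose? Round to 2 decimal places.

202.50 mm²

Apply the shoelace formula to the sequence of (X, Y) vertices; enclosed area = 202.50 mm².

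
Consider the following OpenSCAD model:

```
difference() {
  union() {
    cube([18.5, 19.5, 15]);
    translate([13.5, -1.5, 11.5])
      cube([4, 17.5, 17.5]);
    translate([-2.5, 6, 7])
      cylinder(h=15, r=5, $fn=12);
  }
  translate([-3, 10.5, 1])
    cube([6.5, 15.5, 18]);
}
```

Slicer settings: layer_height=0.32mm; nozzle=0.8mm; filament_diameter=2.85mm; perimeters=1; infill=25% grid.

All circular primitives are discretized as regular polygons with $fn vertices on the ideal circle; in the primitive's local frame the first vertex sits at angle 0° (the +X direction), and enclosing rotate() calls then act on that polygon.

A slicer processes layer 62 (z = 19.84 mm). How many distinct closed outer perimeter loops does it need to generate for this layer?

2

At z = 19.84 mm: the cube is absent (z outside [0, 15]); the cube at (13.5, -1.5) (footprint 4×17.5) is included at this height; the r=5 cylinder at (-2.5, 6) gives a regular 12-gon of circumradius 5 (constant along its height); Combining (union): the 2 present regions are separate (no shared area or edge), so areas and boundary lengths simply add and each stays a separate island — 2 connected regions; the cube at (-3, 10.5) does not reach this height (z outside [1, 19]); After the difference (first − rest): none of the subtracted shapes is present at this height, so the result so far is unchanged — 2 connected regions. The result has 2 disconnected regions.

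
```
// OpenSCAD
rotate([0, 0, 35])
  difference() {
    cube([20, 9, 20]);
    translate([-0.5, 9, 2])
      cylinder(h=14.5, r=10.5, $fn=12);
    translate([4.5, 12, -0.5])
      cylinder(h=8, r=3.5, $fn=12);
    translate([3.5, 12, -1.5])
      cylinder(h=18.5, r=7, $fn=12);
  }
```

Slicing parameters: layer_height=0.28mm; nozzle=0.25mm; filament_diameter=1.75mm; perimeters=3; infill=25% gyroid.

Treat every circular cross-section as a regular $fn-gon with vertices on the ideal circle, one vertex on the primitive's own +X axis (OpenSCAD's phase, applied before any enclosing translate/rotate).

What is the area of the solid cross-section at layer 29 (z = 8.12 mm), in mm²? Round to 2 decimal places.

At z = 8.12 mm: the 20×9 cube contributes its full rectangle (area 180.00 mm²); the r=10.5 cylinder at (-0.5, 9) gives a regular 12-gon of circumradius 10.5 (constant along its height) (area = (12/2)·10.500²·sin(360°/12) = 330.75 mm²); the cylinder at (4.5, 12) is absent (z outside [-0.5, 7.5]); the r=7 cylinder at (3.5, 12) contributes a regular 12-gon of circumradius 7 (area = (12/2)·7.000²·sin(360°/12) = 147.00 mm²); After the difference (first − rest): starting from the 20×9 cube (180.00 mm²), the r=10.5 cylinder at (-0.5, 9) partially overlaps it — only the 74.00 mm² overlap (of its 330.75 mm²) is removed, clipping the outline; the r=7 cylinder at (3.5, 12) misses the remaining region (no effect) — area = 106.00 mm²; (rotated 35° about Z; rotation is an isometry so areas/perimeters/island counts are preserved). Overall, the cross-section is a single solid region. Net area = 106.00 mm².

106.00 mm²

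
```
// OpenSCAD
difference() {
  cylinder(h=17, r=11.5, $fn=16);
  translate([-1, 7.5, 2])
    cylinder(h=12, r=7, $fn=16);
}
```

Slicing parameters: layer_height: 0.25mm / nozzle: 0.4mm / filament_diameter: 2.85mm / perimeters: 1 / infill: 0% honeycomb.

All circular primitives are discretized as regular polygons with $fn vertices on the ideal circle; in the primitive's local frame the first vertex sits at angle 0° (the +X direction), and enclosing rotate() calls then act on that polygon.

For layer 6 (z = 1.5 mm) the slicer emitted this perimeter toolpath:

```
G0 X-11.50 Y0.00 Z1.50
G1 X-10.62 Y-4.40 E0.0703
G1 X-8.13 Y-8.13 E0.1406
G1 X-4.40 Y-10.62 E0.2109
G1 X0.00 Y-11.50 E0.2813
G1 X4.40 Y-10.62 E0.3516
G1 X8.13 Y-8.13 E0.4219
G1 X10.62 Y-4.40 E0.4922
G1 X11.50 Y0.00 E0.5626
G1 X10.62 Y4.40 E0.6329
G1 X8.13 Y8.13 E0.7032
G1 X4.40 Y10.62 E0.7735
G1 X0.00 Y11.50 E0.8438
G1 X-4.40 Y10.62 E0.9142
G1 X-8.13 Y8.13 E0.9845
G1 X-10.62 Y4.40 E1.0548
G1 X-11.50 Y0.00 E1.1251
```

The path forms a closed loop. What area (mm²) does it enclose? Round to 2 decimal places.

404.67 mm²

Apply the shoelace formula to the sequence of (X, Y) vertices; enclosed area = 404.67 mm².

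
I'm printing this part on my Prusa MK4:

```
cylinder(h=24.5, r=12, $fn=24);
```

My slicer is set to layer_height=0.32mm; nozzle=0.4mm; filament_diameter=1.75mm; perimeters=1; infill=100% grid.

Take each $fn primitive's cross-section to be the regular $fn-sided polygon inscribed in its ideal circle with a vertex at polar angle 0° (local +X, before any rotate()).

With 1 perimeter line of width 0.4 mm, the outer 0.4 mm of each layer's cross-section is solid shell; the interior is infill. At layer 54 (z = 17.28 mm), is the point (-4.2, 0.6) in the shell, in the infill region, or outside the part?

At z = 17.28 mm: the cylinder: section is a regular 24-gon, circumradius r=12. Overall, the cross-section is a single solid region. The nearest boundary edge runs (-11.59, 3.11)→(-12.00, 0.00); distance from the point to it = 7.65 mm. The point is inside the cross-section and 7.65 mm from the nearest boundary — more than the 0.4 mm shell width (1 × 0.4), so it's in the infill interior.

infill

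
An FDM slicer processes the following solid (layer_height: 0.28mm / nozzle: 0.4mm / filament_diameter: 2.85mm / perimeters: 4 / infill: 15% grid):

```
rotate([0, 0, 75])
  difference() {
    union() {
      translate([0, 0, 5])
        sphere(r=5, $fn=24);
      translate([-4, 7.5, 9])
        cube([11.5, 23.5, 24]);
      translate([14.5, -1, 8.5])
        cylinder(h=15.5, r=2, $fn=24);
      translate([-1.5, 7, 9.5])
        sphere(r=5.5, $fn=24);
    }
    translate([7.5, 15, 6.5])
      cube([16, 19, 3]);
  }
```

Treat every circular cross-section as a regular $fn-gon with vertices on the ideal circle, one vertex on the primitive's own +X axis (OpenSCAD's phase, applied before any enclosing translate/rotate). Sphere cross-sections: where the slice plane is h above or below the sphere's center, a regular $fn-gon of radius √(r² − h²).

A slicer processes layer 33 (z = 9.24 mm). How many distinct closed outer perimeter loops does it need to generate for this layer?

2

At z = 9.24 mm: the r=5 sphere contributes a regular 24-gon of circumradius √(5²−4.24²) = 2.650; the 11.5×23.5 cube at (-4, 7.5) contributes its full rectangle; the r=2 cylinder at (14.5, -1) contributes a regular 24-gon of circumradius 2; the sphere at (-1.5, 7): section is a regular 24-gon, circumradius = √(r²−h²) = √(5.5²−0.26²) = 5.494; Taking the union: the regions partially overlap (shared area 34.84 mm²), so overlapping operands fuse into one piece — 2 connected regions; the cube at (7.5, 15) is present — its section is the full 16×19 rectangle; Taking the first minus the rest: starting from the result so far, the 16×19 cube at (7.5, 15) misses the remaining region (no effect) — 2 connected regions; (rotated 75° about Z; rotation is an isometry so areas/perimeters/island counts are preserved). The result has 2 disconnected regions.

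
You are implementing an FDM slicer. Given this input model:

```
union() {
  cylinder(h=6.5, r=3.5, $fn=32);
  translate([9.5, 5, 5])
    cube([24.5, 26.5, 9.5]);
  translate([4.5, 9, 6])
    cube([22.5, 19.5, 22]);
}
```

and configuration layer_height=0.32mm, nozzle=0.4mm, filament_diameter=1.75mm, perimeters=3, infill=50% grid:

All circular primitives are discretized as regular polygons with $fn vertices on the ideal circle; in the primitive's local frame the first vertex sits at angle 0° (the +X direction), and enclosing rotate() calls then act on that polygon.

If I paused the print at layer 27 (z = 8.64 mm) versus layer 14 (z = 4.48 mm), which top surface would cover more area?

Layer 27 (z = 8.64): the cylinder is absent (z outside [0, 6.5]); the cube at (9.5, 5) is present — its section is the full 24.5×26.5 rectangle (area 649.25 mm²); the cube at (4.5, 9) (footprint 22.5×19.5) is included at this height (area 438.75 mm²); Taking the union: the regions partially overlap — summed areas 1088.00 mm² minus the doubly-counted overlap 341.25 mm² gives 746.75 mm² — area = 746.75 mm². So its area = 746.75 mm². Layer 14 (z = 4.48): the r=3.5 cylinder contributes a regular 32-gon of circumradius 3.5 (area = (32/2)·3.500²·sin(360°/32) = 38.24 mm²); the cube at (9.5, 5) is not intersected at this z (z outside [5, 14.5]); the cube at (4.5, 9) is absent (z outside [6, 28]); Merging all regions: only the r=3.5 cylinder is present, so the union is just that shape — area = 38.24 mm². So its area = 38.24 mm². Layer 27 is larger (746.75 vs 38.24 mm²).

layer 27 (z = 8.64 mm)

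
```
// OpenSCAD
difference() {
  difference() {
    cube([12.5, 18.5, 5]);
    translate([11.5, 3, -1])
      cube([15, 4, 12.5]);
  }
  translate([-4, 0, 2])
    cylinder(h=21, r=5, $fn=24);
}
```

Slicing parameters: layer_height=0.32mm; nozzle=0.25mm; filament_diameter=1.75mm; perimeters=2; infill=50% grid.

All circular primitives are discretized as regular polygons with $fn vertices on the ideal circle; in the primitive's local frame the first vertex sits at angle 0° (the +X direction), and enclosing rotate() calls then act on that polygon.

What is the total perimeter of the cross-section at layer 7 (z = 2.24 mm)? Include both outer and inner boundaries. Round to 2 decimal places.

63.22 mm

At z = 2.24 mm: the cube is present — its section is the full 12.5×18.5 rectangle (perimeter 62.00 mm); the cube at (11.5, 3) (footprint 15×4) is included at this height (perimeter 38.00 mm); After the difference (first − rest): starting from the 12.5×18.5 cube, the 15×4 cube at (11.5, 3) partially overlaps it — only the 4.00 mm² overlap (of its 60.00 mm²) is removed, clipping the outline — boundary = 64.00 mm; the r=5 cylinder at (-4, 0) contributes a regular 24-gon of circumradius 5 (perimeter = 2·24·5.000·sin(180°/24) = 31.33 mm); Subtracting the remaining from the first: starting from the result so far, the r=5 cylinder at (-4, 0) partially overlaps it — only the 1.95 mm² overlap (of its 77.65 mm²) is removed, clipping the outline — boundary = 63.22 mm. Overall, the cross-section is a single solid region. Total boundary length (outer) = 63.22 mm.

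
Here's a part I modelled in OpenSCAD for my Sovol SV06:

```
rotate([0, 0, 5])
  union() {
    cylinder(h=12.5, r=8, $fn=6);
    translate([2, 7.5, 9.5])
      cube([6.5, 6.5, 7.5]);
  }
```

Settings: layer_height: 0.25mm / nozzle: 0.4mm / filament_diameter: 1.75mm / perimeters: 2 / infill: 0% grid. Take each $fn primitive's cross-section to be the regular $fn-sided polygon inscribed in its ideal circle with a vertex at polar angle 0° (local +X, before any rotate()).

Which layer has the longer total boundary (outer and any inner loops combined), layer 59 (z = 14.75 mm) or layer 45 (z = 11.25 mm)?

Layer 59 (z = 14.75): the cylinder does not reach this height (z outside [0, 12.5]); the cube at (2, 7.5) is present — its section is the full 6.5×6.5 rectangle (perimeter 26.00 mm); Merging all regions: only the 6.5×6.5 cube at (2, 7.5) is present, so the union is just that shape — boundary = 26.00 mm; (rotated 5° about Z; rotation is an isometry so areas/perimeters/island counts are preserved). So its perimeter = 26.00 mm. Layer 45 (z = 11.25): the r=8 cylinder contributes a regular 6-gon of circumradius 8 (perimeter = 2·6·8.000·sin(180°/6) = 48.00 mm); the cube at (2, 7.5) (footprint 6.5×6.5) is included at this height (perimeter 26.00 mm); Taking the union: the 2 present regions are separate (no shared area or edge), so areas and boundary lengths simply add and each stays a separate island — boundary = 74.00 mm; (whole slice rotated 5° about Z — lengths, areas and connectivity unchanged). So its perimeter = 74.00 mm. Layer 45 is larger (74.00 vs 26.00 mm).

layer 45 (z = 11.25 mm)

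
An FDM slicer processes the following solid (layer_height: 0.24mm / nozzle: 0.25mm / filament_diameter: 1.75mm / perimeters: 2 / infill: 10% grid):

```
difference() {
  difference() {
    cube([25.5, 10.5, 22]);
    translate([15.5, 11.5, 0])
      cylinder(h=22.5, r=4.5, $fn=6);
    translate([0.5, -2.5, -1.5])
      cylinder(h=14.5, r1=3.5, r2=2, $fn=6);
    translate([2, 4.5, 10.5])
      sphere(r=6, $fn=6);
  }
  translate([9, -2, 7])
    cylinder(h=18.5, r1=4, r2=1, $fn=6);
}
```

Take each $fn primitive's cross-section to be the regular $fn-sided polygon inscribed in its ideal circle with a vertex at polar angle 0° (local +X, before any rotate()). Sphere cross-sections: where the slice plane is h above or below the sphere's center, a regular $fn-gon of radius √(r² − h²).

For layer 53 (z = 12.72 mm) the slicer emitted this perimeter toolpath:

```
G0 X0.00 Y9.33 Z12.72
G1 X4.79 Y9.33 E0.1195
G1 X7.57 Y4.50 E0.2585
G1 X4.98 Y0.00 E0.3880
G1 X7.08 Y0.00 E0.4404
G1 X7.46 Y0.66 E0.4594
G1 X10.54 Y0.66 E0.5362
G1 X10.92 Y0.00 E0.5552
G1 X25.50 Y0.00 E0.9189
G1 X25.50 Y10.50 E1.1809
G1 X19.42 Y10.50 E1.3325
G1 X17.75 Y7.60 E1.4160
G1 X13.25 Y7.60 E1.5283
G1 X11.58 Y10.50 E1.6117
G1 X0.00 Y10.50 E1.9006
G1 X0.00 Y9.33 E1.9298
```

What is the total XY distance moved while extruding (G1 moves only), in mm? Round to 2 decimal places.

77.36 mm

Sum the Euclidean lengths of each G1 segment: total = 77.36 mm.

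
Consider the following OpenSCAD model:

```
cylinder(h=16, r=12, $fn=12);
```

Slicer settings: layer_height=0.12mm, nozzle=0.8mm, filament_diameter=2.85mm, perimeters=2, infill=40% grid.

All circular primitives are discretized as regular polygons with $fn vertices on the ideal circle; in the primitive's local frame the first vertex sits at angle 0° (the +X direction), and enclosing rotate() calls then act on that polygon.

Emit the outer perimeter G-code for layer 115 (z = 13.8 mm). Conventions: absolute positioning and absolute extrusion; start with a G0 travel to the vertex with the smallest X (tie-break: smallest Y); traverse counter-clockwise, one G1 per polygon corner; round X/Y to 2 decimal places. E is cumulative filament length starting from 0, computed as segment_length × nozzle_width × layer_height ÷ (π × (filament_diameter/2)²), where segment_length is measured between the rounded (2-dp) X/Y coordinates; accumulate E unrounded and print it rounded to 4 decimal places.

At z = 13.8 mm: the cylinder: section is a regular 12-gon, circumradius r=12. The outline is a single polygon with 12 vertices. Extrusion per mm of travel: 0.8 × 0.12 / (π × 1.425²) = 0.015048. Accumulating E over each segment gives final E = 1.1216.

G0 X-12.00 Y0.00 Z13.80
G1 X-10.39 Y-6.00 E0.0935
G1 X-6.00 Y-10.39 E0.1869
G1 X0.00 Y-12.00 E0.2804
G1 X6.00 Y-10.39 E0.3739
G1 X10.39 Y-6.00 E0.4673
G1 X12.00 Y0.00 E0.5608
G1 X10.39 Y6.00 E0.6543
G1 X6.00 Y10.39 E0.7477
G1 X0.00 Y12.00 E0.8412
G1 X-6.00 Y10.39 E0.9347
G1 X-10.39 Y6.00 E1.0281
G1 X-12.00 Y0.00 E1.1216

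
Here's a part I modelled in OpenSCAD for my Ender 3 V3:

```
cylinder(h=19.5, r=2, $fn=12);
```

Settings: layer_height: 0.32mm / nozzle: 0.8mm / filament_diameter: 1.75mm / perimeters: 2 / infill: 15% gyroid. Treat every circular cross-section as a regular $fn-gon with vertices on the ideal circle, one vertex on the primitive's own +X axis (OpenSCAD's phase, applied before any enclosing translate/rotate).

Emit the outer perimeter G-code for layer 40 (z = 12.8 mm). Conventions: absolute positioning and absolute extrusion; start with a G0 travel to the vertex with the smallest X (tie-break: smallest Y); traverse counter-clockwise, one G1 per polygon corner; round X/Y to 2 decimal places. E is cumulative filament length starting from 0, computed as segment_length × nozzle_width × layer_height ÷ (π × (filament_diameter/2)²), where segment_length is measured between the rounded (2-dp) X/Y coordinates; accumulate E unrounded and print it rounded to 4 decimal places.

G0 X-2.00 Y0.00 Z12.80
G1 X-1.73 Y-1.00 E0.1102
G1 X-1.00 Y-1.73 E0.2201
G1 X0.00 Y-2.00 E0.3304
G1 X1.00 Y-1.73 E0.4406
G1 X1.73 Y-1.00 E0.5505
G1 X2.00 Y0.00 E0.6607
G1 X1.73 Y1.00 E0.7710
G1 X1.00 Y1.73 E0.8809
G1 X0.00 Y2.00 E0.9911
G1 X-1.00 Y1.73 E1.1013
G1 X-1.73 Y1.00 E1.2112
G1 X-2.00 Y0.00 E1.3215

At z = 12.8 mm: the r=2 cylinder gives a regular 12-gon of circumradius 2 (constant along its height). The outline is a single polygon with 12 vertices. Extrusion per mm of travel: 0.8 × 0.32 / (π × 0.875²) = 0.106432. Accumulating E over each segment gives final E = 1.3215.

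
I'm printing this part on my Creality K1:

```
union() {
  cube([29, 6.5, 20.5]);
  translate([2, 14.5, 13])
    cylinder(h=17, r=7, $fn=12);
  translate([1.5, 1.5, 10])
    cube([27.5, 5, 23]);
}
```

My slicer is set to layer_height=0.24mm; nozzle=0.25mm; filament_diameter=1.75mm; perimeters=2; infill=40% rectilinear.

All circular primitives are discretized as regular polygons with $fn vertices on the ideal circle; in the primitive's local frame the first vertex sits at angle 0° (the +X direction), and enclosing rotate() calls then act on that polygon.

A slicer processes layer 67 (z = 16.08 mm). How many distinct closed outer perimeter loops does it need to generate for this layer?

2

At z = 16.08 mm: the cube is present — its section is the full 29×6.5 rectangle; the r=7 cylinder at (2, 14.5) gives a regular 12-gon of circumradius 7 (constant along its height); the 27.5×5 cube at (1.5, 1.5) contributes its full rectangle; Taking the union: the regions partially overlap (shared area 137.50 mm²), so overlapping operands fuse into one piece — 2 connected regions. The result has 2 disconnected regions.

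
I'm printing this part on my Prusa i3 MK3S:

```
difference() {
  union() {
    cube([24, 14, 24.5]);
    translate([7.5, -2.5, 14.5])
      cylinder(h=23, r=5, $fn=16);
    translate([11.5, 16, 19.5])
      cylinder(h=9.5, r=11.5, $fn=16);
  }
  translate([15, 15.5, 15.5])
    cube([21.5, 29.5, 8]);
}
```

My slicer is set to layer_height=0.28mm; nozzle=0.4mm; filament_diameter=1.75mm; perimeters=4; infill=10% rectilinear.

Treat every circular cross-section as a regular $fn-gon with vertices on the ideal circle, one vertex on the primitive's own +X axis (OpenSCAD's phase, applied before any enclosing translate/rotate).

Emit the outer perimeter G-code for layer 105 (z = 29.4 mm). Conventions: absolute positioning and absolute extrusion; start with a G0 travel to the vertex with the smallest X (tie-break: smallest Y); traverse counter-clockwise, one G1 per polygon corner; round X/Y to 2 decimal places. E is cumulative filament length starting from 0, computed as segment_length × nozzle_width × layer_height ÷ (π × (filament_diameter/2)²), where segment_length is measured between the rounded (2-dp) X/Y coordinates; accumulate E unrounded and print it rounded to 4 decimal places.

G0 X2.50 Y-2.50 Z29.40
G1 X2.88 Y-4.41 E0.0907
G1 X3.96 Y-6.04 E0.1817
G1 X5.59 Y-7.12 E0.2728
G1 X7.50 Y-7.50 E0.3635
G1 X9.41 Y-7.12 E0.4541
G1 X11.04 Y-6.04 E0.5452
G1 X12.12 Y-4.41 E0.6362
G1 X12.50 Y-2.50 E0.7269
G1 X12.12 Y-0.59 E0.8176
G1 X11.04 Y1.04 E0.9086
G1 X9.41 Y2.12 E0.9997
G1 X7.50 Y2.50 E1.0904
G1 X5.59 Y2.12 E1.1811
G1 X3.96 Y1.04 E1.2721
G1 X2.88 Y-0.59 E1.3632
G1 X2.50 Y-2.50 E1.4538

At z = 29.4 mm: the cube does not reach this height (z outside [0, 24.5]); the cylinder at (7.5, -2.5): section is a regular 16-gon, circumradius r=5; the cylinder at (11.5, 16) is not intersected at this z (z outside [19.5, 29]); Merging all regions: only the r=5 cylinder at (7.5, -2.5) is present, so the union is just that shape — 1 connected region; the cube at (15, 15.5) does not reach this height (z outside [15.5, 23.5]); Taking the first minus the rest: none of the subtracted shapes is present at this height, so that combined region is unchanged — 1 connected region. The outline is a single polygon with 16 vertices. Extrusion per mm of travel: 0.4 × 0.28 / (π × 0.875²) = 0.046564. Accumulating E over each segment gives final E = 1.4538.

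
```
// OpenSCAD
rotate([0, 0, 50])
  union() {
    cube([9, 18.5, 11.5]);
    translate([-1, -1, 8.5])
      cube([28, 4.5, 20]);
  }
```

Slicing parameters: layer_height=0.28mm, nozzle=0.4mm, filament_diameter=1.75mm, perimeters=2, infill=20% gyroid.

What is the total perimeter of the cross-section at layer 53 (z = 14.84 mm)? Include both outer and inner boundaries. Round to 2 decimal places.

At z = 14.84 mm: the cube is absent (z outside [0, 11.5]); the cube at (-1, -1) (footprint 28×4.5) is included at this height (perimeter 65.00 mm); Combining (union): only the 28×4.5 cube at (-1, -1) is present, so the union is just that shape — boundary = 65.00 mm; (whole slice rotated 50° about Z — lengths, areas and connectivity unchanged). Overall, the cross-section is a single solid region. Total boundary length (outer) = 65.00 mm.

65.00 mm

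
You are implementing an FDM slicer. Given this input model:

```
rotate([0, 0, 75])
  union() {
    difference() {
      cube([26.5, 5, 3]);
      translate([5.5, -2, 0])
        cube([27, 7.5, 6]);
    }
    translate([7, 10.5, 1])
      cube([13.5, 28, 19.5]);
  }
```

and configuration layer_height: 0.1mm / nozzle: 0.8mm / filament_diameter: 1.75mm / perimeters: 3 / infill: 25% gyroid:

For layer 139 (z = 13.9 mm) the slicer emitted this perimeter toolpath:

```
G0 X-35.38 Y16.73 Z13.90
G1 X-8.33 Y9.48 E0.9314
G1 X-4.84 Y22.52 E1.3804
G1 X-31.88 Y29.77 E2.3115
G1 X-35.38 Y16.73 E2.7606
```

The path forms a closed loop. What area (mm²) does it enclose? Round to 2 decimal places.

378.01 mm²

Apply the shoelace formula to the sequence of (X, Y) vertices; enclosed area = 378.01 mm².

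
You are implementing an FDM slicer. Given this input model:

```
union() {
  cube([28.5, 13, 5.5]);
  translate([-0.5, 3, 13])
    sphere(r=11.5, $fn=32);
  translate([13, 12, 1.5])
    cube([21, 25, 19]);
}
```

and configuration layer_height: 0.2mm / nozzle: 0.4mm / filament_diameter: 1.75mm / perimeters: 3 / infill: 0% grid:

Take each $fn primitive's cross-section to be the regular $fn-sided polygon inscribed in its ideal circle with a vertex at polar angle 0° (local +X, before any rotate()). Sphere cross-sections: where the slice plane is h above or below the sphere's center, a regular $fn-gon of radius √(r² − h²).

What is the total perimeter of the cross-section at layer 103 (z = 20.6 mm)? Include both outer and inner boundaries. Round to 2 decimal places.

At z = 20.6 mm: the cube is absent (z outside [0, 5.5]); the r=11.5 sphere at (-0.5, 3) slices to a regular 32-gon of circumradius 8.631 (√(r²−h²) with h=7.6 from center) (perimeter = 2·32·8.631·sin(180°/32) = 54.14 mm); the cube at (13, 12) does not reach this height (z outside [1.5, 20.5]); Merging all regions: only the r=11.5 sphere at (-0.5, 3) is present, so the union is just that shape — boundary = 54.14 mm. Overall, the cross-section is a single solid region. Total boundary length (outer) = 54.14 mm.

54.14 mm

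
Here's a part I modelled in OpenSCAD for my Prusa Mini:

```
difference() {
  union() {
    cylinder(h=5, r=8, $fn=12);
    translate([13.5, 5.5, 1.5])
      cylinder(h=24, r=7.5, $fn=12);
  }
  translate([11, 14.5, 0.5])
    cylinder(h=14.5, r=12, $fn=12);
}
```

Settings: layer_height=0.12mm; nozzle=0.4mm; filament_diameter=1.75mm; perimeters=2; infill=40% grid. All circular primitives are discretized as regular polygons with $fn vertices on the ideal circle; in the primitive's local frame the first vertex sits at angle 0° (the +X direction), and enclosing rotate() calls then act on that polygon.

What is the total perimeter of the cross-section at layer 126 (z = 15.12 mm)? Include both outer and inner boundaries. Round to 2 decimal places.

At z = 15.12 mm: the cylinder is absent (z outside [0, 5]); the r=7.5 cylinder at (13.5, 5.5) contributes a regular 12-gon of circumradius 7.5 (perimeter = 2·12·7.500·sin(180°/12) = 46.59 mm); Merging all regions: only the r=7.5 cylinder at (13.5, 5.5) is present, so the union is just that shape — boundary = 46.59 mm; the cylinder at (11, 14.5) is not intersected at this z (z outside [0.5, 15]); After the difference (first − rest): none of the subtracted shapes is present at this height, so that combined region is unchanged — boundary = 46.59 mm. Overall, the cross-section is a single solid region. Total boundary length (outer) = 46.59 mm.

46.59 mm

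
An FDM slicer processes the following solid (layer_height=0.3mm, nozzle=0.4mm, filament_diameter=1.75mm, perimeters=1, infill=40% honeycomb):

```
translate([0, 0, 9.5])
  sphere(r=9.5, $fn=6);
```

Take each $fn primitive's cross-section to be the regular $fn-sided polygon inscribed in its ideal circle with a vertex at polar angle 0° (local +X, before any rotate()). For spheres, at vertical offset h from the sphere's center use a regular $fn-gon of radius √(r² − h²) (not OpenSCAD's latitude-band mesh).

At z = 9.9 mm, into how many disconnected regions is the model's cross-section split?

1

At z = 9.9 mm: the r=9.5 sphere contributes a regular 6-gon of circumradius √(9.5²−0.4²) = 9.492. The result has 1 disconnected region.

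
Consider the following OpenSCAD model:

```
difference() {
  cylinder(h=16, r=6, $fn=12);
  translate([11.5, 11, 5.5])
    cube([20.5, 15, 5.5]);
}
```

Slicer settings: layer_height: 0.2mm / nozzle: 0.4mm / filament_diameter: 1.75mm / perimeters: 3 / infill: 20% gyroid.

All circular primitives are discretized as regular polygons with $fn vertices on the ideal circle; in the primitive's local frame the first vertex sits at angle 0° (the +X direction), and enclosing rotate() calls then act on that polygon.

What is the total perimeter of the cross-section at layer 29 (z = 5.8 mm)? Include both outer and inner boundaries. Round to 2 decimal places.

37.27 mm

At z = 5.8 mm: the r=6 cylinder gives a regular 12-gon of circumradius 6 (constant along its height) (perimeter = 2·12·6.000·sin(180°/12) = 37.27 mm); the cube at (11.5, 11) is present — its section is the full 20.5×15 rectangle (perimeter 71.00 mm); After the difference (first − rest): starting from the r=6 cylinder, the 20.5×15 cube at (11.5, 11) misses the remaining region (no effect) — boundary = 37.27 mm. Overall, the cross-section is a single solid region. Total boundary length (outer) = 37.27 mm.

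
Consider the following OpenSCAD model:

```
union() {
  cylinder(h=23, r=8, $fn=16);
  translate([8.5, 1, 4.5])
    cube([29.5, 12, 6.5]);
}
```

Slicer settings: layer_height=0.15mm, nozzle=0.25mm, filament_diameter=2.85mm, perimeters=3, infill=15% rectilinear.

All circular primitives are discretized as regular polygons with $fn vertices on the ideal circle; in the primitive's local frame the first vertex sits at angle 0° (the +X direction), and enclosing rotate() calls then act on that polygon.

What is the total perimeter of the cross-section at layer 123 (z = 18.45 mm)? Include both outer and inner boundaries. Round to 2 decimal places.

49.94 mm

At z = 18.45 mm: the r=8 cylinder contributes a regular 16-gon of circumradius 8 (perimeter = 2·16·8.000·sin(180°/16) = 49.94 mm); the cube at (8.5, 1) does not reach this height (z outside [4.5, 11]); Taking the union: only the r=8 cylinder is present, so the union is just that shape — boundary = 49.94 mm. Overall, the cross-section is a single solid region. Total boundary length (outer) = 49.94 mm.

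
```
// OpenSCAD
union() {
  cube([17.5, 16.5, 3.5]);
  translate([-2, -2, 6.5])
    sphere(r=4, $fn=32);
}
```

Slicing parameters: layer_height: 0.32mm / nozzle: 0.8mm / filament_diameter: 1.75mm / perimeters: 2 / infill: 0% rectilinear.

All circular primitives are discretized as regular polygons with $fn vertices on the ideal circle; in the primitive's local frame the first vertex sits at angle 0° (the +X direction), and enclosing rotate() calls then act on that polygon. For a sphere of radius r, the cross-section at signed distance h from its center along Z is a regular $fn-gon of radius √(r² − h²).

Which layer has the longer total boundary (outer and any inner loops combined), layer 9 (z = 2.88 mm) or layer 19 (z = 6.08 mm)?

layer 9 (z = 2.88 mm)

Layer 9 (z = 2.88): the cube (footprint 17.5×16.5) is included at this height (perimeter 68.00 mm); the r=4 sphere at (-2, -2) slices to a regular 32-gon of circumradius 1.702 (√(r²−h²) with h=3.62 from center) (perimeter = 2·32·1.702·sin(180°/32) = 10.67 mm); Merging all regions: the 2 present regions are separate (no shared area or edge), so areas and boundary lengths simply add and each stays a separate island — boundary = 78.67 mm. So its perimeter = 78.67 mm. Layer 19 (z = 6.08): the cube is absent (z outside [0, 3.5]); the sphere at (-2, -2): section is a regular 32-gon, circumradius = √(r²−h²) = √(4²−0.42²) = 3.978 (perimeter = 2·32·3.978·sin(180°/32) = 24.95 mm); Taking the union: only the r=4 sphere at (-2, -2) is present, so the union is just that shape — boundary = 24.95 mm. So its perimeter = 24.95 mm. Layer 9 is larger (78.67 vs 24.95 mm).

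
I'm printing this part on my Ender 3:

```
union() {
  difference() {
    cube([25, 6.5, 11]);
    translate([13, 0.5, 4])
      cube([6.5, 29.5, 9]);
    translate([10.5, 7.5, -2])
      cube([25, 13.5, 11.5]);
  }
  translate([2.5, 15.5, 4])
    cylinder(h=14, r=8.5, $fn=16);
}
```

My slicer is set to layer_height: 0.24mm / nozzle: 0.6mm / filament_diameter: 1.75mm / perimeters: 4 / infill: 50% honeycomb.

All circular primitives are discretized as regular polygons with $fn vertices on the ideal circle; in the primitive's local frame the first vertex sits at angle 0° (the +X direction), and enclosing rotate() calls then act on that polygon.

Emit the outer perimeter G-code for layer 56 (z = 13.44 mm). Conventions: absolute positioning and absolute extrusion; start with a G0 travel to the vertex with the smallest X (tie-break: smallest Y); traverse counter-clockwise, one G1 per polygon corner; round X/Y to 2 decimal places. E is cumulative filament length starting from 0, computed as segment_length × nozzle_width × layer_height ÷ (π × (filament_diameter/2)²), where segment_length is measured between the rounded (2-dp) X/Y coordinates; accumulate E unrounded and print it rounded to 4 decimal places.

G0 X-6.00 Y15.50 Z13.44
G1 X-5.35 Y12.25 E0.1984
G1 X-3.51 Y9.49 E0.3970
G1 X-0.75 Y7.65 E0.5956
G1 X2.50 Y7.00 E0.7940
G1 X5.75 Y7.65 E0.9925
G1 X8.51 Y9.49 E1.1910
G1 X10.35 Y12.25 E1.3896
G1 X11.00 Y15.50 E1.5881
G1 X10.35 Y18.75 E1.7865
G1 X8.51 Y21.51 E1.9851
G1 X5.75 Y23.35 E2.1837
G1 X2.50 Y24.00 E2.3821
G1 X-0.75 Y23.35 E2.5805
G1 X-3.51 Y21.51 E2.7791
G1 X-5.35 Y18.75 E2.9777
G1 X-6.00 Y15.50 E3.1761

At z = 13.44 mm: the cube is not intersected at this z (z outside [0, 11]); the cube at (13, 0.5) is not intersected at this z (z outside [4, 13]); the cube at (10.5, 7.5) is not intersected at this z (z outside [-2, 9.5]); Taking the first minus the rest: the first operand is absent here, so nothing remains; the r=8.5 cylinder at (2.5, 15.5) gives a regular 16-gon of circumradius 8.5 (constant along its height); Taking the union: only the r=8.5 cylinder at (2.5, 15.5) is present, so the union is just that shape — 1 connected region. The outline is a single polygon with 16 vertices. Extrusion per mm of travel: 0.6 × 0.24 / (π × 0.875²) = 0.059868. Accumulating E over each segment gives final E = 3.1761.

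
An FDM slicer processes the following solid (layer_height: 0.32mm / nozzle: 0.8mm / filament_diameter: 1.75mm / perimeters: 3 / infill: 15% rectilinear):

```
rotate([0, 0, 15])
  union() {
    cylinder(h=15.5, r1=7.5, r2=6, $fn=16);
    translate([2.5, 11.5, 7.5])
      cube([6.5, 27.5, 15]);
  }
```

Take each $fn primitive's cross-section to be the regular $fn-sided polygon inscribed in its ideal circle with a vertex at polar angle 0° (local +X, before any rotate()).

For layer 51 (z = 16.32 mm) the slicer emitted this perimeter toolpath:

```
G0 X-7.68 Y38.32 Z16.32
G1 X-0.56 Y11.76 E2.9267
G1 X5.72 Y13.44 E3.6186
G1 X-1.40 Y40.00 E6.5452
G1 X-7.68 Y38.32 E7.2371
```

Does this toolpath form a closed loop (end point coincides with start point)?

yes

Start point (G0): (-7.68, 38.32). End point (last G1): the path returns to the start — closed.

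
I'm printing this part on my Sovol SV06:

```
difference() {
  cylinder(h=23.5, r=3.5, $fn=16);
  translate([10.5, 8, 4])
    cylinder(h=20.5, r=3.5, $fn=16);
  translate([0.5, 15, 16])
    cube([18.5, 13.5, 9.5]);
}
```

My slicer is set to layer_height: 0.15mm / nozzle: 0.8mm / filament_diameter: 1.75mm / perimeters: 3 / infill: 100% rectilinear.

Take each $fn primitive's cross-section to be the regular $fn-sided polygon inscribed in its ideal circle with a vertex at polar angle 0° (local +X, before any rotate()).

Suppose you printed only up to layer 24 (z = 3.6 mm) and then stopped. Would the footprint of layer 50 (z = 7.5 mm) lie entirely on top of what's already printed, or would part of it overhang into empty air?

Compare the two slices. At z = 3.6: the r=3.5 cylinder gives a regular 16-gon of circumradius 3.5 (constant along its height) (area = (16/2)·3.500²·sin(360°/16) = 37.50 mm²); the cylinder at (10.5, 8) is absent (z outside [4, 24.5]); the cube at (0.5, 15) is not intersected at this z (z outside [16, 25.5]); Taking the first minus the rest: none of the subtracted shapes is present at this height, so the r=3.5 cylinder is unchanged — area = 37.50 mm². At z = 7.5: the cylinder: section is a regular 16-gon, circumradius r=3.5 (area = (16/2)·3.500²·sin(360°/16) = 37.50 mm²); the cylinder at (10.5, 8): section is a regular 16-gon, circumradius r=3.5 (area = (16/2)·3.500²·sin(360°/16) = 37.50 mm²); the cube at (0.5, 15) does not reach this height (z outside [16, 25.5]); Taking the first minus the rest: starting from the r=3.5 cylinder (37.50 mm²), the r=3.5 cylinder at (10.5, 8) misses the remaining region (no effect) — area = 37.50 mm². Checking containment: the cross-section at z = 7.5 is a subset of the cross-section at z = 3.6.

entirely on top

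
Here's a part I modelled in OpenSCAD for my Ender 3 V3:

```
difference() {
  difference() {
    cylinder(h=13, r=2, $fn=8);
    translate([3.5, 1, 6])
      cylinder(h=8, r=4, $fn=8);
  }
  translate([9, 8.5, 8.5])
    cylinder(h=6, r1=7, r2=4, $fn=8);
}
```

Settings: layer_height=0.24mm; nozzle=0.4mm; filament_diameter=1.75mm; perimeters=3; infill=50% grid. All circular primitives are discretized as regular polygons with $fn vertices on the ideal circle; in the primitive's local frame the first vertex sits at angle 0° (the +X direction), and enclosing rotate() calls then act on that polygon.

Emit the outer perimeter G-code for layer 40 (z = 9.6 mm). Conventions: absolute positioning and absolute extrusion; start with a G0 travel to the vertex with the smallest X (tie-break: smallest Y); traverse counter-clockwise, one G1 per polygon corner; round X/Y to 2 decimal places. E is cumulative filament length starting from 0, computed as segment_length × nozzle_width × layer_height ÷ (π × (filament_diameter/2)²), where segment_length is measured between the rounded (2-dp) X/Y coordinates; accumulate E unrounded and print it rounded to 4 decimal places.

G0 X-2.00 Y0.00 Z9.60
G1 X-1.41 Y-1.41 E0.0610
G1 X0.00 Y-2.00 E0.1220
G1 X0.63 Y-1.74 E0.1492
G1 X-0.50 Y1.00 E0.2675
G1 X-0.10 Y1.96 E0.3090
G1 X-1.41 Y1.41 E0.3657
G1 X-2.00 Y0.00 E0.4267

At z = 9.6 mm: the cylinder: section is a regular 8-gon, circumradius r=2; the r=4 cylinder at (3.5, 1) contributes a regular 8-gon of circumradius 4; Taking the first minus the rest: starting from the r=2 cylinder, the r=4 cylinder at (3.5, 1) partially overlaps it — only the 5.68 mm² overlap (of its 45.25 mm²) is removed, clipping the outline — 1 connected region; the cone at (9, 8.5): at t=0.183 of its height the radius interpolates to r₁+(r₂−r₁)t = 6.450, giving a regular 8-gon of that circumradius; Taking the first minus the rest: starting from the result so far, the cone at (9, 8.5) misses the remaining region (no effect) — 1 connected region. The outline is a single polygon with 7 vertices. Extrusion per mm of travel: 0.4 × 0.24 / (π × 0.875²) = 0.039912. Accumulating E over each segment gives final E = 0.4267.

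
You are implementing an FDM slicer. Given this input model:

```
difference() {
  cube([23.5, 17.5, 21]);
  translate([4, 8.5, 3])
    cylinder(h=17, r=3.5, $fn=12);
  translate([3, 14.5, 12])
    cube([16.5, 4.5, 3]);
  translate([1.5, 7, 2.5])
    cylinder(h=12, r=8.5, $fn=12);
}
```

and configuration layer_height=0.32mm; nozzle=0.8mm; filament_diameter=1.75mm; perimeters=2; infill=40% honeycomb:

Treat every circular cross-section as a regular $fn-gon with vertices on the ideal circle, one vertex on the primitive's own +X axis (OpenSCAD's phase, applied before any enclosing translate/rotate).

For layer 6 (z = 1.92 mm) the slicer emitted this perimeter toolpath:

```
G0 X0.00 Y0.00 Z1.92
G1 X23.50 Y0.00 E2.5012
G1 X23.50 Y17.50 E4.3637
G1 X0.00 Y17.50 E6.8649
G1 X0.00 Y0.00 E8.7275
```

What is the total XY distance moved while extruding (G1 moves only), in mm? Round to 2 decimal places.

Sum the Euclidean lengths of each G1 segment: total = 82.00 mm.

82.00 mm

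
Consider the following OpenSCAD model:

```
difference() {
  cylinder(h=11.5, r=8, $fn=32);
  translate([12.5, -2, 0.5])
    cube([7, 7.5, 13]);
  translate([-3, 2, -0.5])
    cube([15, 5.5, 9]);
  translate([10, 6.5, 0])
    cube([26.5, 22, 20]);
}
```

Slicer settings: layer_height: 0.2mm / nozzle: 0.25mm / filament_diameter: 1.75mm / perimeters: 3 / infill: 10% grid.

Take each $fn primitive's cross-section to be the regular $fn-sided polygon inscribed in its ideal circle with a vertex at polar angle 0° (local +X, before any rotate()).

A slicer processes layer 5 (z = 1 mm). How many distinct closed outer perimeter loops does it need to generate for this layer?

2

At z = 1 mm: the r=8 cylinder gives a regular 32-gon of circumradius 8 (constant along its height); the cube at (12.5, -2) (footprint 7×7.5) is included at this height; the cube at (-3, 2) (footprint 15×5.5) is included at this height; the 26.5×22 cube at (10, 6.5) contributes its full rectangle; Taking the first minus the rest: starting from the r=8 cylinder, the 7×7.5 cube at (12.5, -2) misses the remaining region (no effect); the 15×5.5 cube at (-3, 2) partially overlaps it — only the 49.79 mm² overlap (of its 82.50 mm²) is removed, clipping the outline; the 26.5×22 cube at (10, 6.5) misses the remaining region (no effect) — 2 connected regions. The result has 2 disconnected regions.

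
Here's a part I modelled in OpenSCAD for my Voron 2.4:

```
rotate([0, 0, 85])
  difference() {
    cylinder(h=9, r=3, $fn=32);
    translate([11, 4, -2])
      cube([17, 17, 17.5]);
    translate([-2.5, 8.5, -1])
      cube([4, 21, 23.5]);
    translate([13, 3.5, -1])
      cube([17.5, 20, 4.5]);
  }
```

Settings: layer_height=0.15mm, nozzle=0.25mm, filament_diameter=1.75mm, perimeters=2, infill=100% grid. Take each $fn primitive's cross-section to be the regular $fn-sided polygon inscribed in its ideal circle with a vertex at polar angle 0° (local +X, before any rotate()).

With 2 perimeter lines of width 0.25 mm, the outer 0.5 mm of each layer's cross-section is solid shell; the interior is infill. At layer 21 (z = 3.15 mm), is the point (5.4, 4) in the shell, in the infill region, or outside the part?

At z = 3.15 mm: the r=3 cylinder contributes a regular 32-gon of circumradius 3; the 17×17 cube at (11, 4) contributes its full rectangle; the 4×21 cube at (-2.5, 8.5) contributes its full rectangle; the cube at (13, 3.5) is present — its section is the full 17.5×20 rectangle; After the difference (first − rest): starting from the r=3 cylinder, the 17×17 cube at (11, 4) misses the remaining region (no effect); the 4×21 cube at (-2.5, 8.5) misses the remaining region (no effect); the 17.5×20 cube at (13, 3.5) misses the remaining region (no effect) — 1 connected region; (whole slice rotated 85° about Z — lengths, areas and connectivity unchanged). Overall, the cross-section is a single solid region. Undo the 85° rotation: the query point maps to (4.455, -5.031) in the un-rotated model frame. The nearest boundary edge runs (2.12, -2.12)→(1.67, -2.49); distance from the point to it = 3.73 mm. The point is not inside any of the regions above, so it lies outside the cross-section (3.73 mm from the nearest boundary).

outside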